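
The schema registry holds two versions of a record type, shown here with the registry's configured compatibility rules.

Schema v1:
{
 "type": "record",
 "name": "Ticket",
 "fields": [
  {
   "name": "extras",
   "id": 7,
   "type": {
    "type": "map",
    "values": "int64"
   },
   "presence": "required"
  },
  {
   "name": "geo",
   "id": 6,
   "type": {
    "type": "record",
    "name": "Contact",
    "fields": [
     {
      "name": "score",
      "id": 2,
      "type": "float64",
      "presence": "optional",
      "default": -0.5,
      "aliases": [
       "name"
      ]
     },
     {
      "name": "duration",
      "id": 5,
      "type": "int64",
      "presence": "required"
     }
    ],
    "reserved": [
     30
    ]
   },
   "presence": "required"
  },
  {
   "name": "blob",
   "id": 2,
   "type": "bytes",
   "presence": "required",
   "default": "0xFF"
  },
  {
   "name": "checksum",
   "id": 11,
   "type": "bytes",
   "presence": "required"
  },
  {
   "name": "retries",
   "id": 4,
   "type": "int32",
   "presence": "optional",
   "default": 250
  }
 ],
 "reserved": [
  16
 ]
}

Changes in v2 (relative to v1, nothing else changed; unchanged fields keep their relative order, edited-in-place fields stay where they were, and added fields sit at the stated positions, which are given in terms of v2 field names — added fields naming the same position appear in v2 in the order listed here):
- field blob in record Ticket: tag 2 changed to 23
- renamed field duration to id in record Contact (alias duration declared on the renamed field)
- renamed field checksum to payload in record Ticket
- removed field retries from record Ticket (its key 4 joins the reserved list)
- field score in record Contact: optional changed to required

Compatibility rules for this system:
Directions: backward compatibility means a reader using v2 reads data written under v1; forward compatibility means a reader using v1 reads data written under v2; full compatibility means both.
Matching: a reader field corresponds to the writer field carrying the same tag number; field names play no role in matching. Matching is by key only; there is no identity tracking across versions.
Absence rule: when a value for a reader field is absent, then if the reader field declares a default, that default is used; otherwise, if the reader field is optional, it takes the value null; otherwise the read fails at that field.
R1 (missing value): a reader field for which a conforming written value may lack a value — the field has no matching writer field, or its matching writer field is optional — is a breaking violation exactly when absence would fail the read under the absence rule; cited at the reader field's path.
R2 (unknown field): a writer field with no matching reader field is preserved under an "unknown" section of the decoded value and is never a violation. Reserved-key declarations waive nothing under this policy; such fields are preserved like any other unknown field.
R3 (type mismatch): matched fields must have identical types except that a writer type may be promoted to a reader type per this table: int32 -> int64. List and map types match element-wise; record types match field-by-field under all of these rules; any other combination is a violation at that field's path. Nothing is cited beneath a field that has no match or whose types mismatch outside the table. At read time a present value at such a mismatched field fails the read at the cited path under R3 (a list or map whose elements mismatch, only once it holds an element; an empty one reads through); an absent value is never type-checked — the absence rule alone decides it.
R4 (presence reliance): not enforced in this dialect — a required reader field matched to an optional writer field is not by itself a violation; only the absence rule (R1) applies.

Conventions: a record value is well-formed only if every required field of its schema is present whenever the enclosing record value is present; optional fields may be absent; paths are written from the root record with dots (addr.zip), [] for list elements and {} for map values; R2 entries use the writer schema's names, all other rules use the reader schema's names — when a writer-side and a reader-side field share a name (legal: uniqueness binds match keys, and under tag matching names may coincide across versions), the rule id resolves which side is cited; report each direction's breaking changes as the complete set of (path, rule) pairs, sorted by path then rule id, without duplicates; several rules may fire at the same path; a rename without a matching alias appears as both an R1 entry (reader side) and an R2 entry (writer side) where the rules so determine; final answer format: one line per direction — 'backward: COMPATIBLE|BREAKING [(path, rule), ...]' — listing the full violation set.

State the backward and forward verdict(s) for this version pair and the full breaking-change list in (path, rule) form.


each type pair in Ticket: writer, then reader
backward for Ticket (reader v2, writer v1):
  extras <- extras (map<string, int64> -> map<string, int64>, writer required)
  geo <- geo (Contact -> Contact, writer required)
  blob: no writer-side match
  payload <- checksum (bytes -> bytes, writer required)
  leftover writer field: blob
  leftover writer field: retries
  geo.score <- geo.score (float64 -> float64, writer optional)
  geo.id <- geo.duration (int64 -> int64, writer required)
  => no violations; backward on Ticket: COMPATIBLE
forward for Ticket (reader v1, writer v2):
  extras <- extras (map<string, int64> -> map<string, int64>, writer required)
  geo <- geo (Contact -> Contact, writer required)
  blob: no writer-side match
  checksum <- payload (bytes -> bytes, writer required)
  retries: no writer-side match
  leftover writer field: blob
  geo.score <- geo.score (float64 -> float64, writer required)
  geo.duration <- geo.id (int64 -> int64, writer required)
  => no violations; forward on Ticket: COMPATIBLE

backward: COMPATIBLE []; forward: COMPATIBLE []


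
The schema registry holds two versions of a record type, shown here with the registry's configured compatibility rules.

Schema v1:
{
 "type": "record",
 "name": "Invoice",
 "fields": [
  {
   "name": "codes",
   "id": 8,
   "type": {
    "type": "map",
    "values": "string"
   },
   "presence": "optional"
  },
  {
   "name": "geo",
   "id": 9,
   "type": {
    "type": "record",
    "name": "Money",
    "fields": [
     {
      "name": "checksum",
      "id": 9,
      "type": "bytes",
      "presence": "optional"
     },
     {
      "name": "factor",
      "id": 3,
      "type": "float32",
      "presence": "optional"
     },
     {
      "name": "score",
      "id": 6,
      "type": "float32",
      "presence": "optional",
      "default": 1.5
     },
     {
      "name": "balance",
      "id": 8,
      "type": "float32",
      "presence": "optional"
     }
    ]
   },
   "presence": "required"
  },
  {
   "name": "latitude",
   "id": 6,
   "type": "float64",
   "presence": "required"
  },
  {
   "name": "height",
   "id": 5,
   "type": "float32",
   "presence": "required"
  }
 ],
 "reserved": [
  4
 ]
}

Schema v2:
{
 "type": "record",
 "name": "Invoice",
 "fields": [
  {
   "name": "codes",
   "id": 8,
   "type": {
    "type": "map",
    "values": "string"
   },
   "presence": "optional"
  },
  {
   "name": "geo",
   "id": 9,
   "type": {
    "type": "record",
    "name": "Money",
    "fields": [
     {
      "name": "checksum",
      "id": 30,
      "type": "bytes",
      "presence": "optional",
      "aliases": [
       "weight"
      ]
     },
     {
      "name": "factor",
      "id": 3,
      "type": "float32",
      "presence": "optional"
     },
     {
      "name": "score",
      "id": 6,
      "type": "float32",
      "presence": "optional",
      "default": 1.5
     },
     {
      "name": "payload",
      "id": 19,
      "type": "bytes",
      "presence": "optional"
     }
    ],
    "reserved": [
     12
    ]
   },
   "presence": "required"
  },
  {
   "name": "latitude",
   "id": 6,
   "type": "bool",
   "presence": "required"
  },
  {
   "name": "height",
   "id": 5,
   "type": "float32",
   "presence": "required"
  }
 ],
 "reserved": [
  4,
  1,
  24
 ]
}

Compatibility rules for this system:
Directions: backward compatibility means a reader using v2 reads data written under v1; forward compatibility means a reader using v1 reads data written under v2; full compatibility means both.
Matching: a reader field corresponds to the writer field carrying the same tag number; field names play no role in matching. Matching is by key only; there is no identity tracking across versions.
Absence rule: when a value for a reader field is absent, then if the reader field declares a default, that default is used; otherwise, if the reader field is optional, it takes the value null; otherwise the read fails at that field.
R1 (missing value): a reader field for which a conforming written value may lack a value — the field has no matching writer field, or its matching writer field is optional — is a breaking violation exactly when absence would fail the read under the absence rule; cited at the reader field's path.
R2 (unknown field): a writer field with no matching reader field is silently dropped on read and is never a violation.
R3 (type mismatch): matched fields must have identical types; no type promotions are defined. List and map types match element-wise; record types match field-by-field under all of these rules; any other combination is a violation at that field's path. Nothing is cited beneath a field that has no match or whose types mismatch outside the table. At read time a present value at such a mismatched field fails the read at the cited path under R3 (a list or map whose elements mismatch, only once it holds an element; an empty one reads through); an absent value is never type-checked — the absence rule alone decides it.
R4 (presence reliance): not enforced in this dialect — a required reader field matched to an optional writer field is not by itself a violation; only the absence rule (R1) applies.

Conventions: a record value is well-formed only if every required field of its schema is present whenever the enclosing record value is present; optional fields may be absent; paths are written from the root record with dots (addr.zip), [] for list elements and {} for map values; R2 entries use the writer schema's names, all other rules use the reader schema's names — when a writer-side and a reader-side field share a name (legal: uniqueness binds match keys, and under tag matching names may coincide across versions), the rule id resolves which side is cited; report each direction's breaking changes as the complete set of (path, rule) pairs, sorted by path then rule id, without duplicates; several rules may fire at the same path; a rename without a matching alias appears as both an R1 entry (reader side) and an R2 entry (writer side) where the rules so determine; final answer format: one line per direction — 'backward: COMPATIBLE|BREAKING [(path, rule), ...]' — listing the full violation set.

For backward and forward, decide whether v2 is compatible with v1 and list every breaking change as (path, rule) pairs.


backward: BREAKING [(latitude, R3)]; forward: BREAKING [(latitude, R3)]

in Invoice below, arrows point writer -> reader
backward pass over Invoice, reader schema v2, writer schema v1:
  map<string, string> -> map<string, string>, writer optional: codes aligns to codes
  Money -> Money, writer required: geo aligns to geo
  float64 -> bool, writer required: latitude aligns to latitude
  float32 -> float32, writer required: height aligns to height
  geo.checksum: no writer-side match
  float32 -> float32, writer optional: geo.factor aligns to geo.factor
  float32 -> float32, writer optional: geo.score aligns to geo.score
  geo.payload: no writer-side match
  writer geo.checksum: unknown to reader
  writer geo.balance: unknown to reader
  breaking: (latitude, R3)
  backward on Invoice therefore BREAKING (1)
forward pass over Invoice, reader schema v1, writer schema v2:
  map<string, string> -> map<string, string>, writer optional: codes aligns to codes
  Money -> Money, writer required: geo aligns to geo
  bool -> float64, writer required: latitude aligns to latitude
  float32 -> float32, writer required: height aligns to height
  geo.checksum: no writer-side match
  float32 -> float32, writer optional: geo.factor aligns to geo.factor
  float32 -> float32, writer optional: geo.score aligns to geo.score
  geo.balance: no writer-side match
  writer geo.checksum: unknown to reader
  writer geo.payload: unknown to reader
  breaking: (latitude, R3)
  forward on Invoice therefore BREAKING (1)


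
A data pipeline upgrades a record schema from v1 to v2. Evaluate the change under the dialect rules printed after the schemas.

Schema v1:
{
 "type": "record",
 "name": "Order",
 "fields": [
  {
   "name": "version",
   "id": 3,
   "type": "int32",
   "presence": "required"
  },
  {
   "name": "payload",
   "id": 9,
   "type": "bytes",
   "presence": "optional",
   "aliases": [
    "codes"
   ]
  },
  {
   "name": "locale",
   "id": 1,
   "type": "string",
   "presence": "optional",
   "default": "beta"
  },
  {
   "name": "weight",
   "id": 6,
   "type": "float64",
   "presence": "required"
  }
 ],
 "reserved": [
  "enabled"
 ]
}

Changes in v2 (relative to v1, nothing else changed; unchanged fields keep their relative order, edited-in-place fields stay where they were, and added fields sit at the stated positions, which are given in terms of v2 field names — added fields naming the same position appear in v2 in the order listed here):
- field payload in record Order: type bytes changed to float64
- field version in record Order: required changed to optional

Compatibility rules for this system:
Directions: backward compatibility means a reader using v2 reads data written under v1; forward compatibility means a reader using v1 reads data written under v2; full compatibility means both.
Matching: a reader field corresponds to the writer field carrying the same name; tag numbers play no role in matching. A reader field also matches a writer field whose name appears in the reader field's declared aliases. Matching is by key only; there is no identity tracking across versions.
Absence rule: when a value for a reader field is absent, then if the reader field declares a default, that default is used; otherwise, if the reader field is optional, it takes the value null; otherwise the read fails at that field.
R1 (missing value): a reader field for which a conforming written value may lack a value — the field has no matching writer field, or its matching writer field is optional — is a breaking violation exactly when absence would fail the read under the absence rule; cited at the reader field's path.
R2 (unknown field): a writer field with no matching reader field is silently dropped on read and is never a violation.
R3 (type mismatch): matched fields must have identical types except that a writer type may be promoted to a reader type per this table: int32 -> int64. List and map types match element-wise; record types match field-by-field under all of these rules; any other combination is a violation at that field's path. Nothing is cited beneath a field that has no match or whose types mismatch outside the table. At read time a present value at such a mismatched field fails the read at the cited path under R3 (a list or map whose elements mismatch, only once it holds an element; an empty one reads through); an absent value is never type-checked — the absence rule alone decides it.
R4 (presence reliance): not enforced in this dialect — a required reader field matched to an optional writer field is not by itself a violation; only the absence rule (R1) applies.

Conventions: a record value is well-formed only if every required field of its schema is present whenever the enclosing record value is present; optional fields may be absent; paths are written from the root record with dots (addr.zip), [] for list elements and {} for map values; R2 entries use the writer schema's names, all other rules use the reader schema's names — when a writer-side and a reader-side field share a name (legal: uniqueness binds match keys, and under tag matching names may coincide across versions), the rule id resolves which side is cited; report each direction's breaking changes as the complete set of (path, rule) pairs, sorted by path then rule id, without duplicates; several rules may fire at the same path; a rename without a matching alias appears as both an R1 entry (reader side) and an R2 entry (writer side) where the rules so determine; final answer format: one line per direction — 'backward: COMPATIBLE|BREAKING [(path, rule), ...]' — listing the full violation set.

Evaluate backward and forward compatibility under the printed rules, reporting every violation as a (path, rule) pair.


in Order below, arrows point writer -> reader
backward on Order — v2 reading data written by v1:
  version <- version (int32 -> int32, writer required)
  payload <- payload (bytes -> float64, writer optional)
  locale <- locale (string -> string, writer optional)
  weight <- weight (float64 -> float64, writer required)
  R3 fires at payload
  => backward: BREAKING (1)
forward on Order — v1 reading data written by v2:
  version <- version (int32 -> int32, writer optional)
  payload <- payload (float64 -> bytes, writer optional)
  locale <- locale (string -> string, writer optional)
  weight <- weight (float64 -> float64, writer required)
  R3 fires at payload
  R1 fires at version
  => forward: BREAKING (2)

backward: BREAKING [(payload, R3)]; forward: BREAKING [(payload, R3), (version, R1)]


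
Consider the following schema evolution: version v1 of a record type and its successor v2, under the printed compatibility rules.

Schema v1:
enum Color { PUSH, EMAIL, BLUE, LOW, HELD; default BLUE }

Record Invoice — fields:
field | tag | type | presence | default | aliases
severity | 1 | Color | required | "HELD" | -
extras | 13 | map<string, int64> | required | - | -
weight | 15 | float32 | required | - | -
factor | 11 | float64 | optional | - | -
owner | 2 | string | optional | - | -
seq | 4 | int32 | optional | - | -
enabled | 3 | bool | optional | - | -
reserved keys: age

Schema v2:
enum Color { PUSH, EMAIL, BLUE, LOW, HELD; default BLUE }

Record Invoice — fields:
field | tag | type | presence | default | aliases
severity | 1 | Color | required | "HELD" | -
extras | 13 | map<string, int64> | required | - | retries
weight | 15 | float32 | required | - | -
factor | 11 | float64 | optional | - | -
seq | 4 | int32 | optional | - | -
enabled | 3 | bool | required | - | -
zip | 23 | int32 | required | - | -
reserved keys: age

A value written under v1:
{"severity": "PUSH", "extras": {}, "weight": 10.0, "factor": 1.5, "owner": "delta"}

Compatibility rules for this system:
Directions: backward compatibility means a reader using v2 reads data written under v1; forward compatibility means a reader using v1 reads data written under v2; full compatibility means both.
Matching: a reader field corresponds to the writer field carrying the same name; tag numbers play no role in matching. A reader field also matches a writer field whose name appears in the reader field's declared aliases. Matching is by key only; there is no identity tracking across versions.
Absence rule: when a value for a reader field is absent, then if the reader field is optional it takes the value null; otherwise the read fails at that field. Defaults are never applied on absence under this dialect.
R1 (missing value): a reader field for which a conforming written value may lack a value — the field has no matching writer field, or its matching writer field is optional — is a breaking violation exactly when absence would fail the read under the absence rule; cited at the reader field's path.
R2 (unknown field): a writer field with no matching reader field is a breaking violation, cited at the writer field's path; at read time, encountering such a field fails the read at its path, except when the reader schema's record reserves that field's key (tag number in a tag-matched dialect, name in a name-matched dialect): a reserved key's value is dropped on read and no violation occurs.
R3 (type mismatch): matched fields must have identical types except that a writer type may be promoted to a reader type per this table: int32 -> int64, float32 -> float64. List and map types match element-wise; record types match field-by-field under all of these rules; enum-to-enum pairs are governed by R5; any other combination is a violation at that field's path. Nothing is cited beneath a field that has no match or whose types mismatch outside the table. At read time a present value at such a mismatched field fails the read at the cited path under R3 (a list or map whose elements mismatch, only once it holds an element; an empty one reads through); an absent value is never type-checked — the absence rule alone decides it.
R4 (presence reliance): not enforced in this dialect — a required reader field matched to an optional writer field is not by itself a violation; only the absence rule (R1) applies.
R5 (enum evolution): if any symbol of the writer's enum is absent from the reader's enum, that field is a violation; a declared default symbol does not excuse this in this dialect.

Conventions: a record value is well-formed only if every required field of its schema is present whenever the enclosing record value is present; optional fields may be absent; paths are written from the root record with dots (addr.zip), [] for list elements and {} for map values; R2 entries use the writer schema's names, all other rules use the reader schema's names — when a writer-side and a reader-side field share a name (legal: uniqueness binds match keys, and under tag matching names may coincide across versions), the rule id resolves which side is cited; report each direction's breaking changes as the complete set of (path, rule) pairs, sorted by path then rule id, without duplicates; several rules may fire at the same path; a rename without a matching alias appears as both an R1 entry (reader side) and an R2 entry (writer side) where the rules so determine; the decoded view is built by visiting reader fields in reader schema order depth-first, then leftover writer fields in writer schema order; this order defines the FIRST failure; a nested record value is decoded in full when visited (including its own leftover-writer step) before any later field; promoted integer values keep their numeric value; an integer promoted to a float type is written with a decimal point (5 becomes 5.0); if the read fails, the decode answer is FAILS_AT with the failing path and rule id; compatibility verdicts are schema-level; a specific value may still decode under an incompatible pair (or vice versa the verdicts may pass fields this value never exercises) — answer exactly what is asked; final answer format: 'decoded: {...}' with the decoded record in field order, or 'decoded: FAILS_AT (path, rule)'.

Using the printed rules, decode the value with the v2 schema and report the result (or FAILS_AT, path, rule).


arrows below run writer -> reader for Invoice
decode walk for Invoice under reader schema v2:
  severity := "PUSH"
  extras := {}
  weight := 10.0
  factor := 1.5
  seq := null (missing; optional => null)
  read fails at enabled under R1 (no fill)
  => FAILS_AT (enabled, R1)
diffs on Invoice not affecting the asked answer:
  removed field owner from record Invoice -> affects the rule determinations only; this particular Invoice value decodes identically
  added field zip to record Invoice: required int32, tag 23 (in v2 it sits last) -> affects the rule determinations only; this particular Invoice value decodes identically

decoded: FAILS_AT (enabled, R1)


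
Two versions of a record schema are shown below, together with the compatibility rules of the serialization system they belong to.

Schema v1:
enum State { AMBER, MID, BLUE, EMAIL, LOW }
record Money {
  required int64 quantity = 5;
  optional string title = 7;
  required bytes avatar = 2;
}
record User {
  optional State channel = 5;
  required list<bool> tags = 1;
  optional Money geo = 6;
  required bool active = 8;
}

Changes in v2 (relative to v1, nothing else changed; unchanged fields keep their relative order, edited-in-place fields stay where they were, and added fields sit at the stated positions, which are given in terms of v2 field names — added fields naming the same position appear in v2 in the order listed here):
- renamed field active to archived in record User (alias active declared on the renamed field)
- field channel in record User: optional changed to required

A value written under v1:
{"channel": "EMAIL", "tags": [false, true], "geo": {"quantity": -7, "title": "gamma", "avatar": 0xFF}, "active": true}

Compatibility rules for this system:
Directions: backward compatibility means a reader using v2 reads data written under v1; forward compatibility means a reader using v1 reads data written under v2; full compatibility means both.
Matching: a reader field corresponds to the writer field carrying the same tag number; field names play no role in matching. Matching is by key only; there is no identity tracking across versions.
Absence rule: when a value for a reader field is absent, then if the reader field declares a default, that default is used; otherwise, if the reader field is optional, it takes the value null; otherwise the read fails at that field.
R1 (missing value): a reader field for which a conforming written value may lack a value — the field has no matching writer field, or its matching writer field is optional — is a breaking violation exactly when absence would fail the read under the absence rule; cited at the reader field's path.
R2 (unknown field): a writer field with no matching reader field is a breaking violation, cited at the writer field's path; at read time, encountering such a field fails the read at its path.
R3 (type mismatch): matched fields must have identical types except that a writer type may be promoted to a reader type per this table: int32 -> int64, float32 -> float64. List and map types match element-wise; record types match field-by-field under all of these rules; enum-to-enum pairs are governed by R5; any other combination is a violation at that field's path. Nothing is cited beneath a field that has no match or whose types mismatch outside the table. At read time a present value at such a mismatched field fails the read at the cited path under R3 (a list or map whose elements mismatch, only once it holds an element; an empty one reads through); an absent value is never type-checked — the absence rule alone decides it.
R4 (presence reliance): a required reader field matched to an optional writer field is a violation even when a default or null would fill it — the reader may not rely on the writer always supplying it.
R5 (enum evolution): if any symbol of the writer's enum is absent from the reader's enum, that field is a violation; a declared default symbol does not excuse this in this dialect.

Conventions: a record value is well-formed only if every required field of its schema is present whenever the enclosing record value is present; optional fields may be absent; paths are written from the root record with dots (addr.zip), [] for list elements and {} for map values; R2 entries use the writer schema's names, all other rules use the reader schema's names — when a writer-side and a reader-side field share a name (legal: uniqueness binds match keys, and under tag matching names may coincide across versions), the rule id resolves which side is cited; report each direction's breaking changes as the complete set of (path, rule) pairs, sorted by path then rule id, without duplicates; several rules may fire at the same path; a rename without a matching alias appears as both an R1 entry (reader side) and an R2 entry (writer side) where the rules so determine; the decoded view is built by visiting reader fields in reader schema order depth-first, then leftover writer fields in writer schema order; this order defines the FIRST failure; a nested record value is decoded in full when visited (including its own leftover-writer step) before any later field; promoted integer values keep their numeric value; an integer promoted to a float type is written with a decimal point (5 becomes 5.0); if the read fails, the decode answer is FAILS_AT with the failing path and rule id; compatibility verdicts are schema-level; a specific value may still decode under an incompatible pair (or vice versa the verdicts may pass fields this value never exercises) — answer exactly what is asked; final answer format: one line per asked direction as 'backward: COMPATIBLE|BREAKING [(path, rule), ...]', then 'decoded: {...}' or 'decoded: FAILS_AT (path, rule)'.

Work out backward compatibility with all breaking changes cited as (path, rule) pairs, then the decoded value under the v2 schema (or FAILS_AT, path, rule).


arrows below run writer -> reader for User
backward analysis of User with v2 as reader and v1 as writer:
  writer optional, State -> State: reader channel maps from writer channel
  writer required, list<bool> -> list<bool>: reader tags maps from writer tags
  writer optional, Money -> Money: reader geo maps from writer geo
  writer required, bool -> bool: reader archived maps from writer active
  writer required, int64 -> int64: reader geo.quantity maps from writer geo.quantity
  writer optional, string -> string: reader geo.title maps from writer geo.title
  writer required, bytes -> bytes: reader geo.avatar maps from writer geo.avatar
  R1 fires at channel
  R4 fires at channel
  => backward verdict for User: BREAKING, 2 violation(s)
decode walk for User under reader schema v2:
  channel := "EMAIL"
  tags := [false, true]
  geo.quantity := -7
  geo.title := "gamma"
  geo.avatar := 0xFF
  archived := true (from writer active)
  => decoded: {"channel": "EMAIL", "tags": [false, true], "geo": {"quantity": -7, "title": "gamma", "avatar": 0xFF}, "archived": true}

backward: BREAKING [(channel, R1), (channel, R4)]; decoded: {"channel": "EMAIL", "tags": [false, true], "geo": {"quantity": -7, "title": "gamma", "avatar": 0xFF}, "archived": true}


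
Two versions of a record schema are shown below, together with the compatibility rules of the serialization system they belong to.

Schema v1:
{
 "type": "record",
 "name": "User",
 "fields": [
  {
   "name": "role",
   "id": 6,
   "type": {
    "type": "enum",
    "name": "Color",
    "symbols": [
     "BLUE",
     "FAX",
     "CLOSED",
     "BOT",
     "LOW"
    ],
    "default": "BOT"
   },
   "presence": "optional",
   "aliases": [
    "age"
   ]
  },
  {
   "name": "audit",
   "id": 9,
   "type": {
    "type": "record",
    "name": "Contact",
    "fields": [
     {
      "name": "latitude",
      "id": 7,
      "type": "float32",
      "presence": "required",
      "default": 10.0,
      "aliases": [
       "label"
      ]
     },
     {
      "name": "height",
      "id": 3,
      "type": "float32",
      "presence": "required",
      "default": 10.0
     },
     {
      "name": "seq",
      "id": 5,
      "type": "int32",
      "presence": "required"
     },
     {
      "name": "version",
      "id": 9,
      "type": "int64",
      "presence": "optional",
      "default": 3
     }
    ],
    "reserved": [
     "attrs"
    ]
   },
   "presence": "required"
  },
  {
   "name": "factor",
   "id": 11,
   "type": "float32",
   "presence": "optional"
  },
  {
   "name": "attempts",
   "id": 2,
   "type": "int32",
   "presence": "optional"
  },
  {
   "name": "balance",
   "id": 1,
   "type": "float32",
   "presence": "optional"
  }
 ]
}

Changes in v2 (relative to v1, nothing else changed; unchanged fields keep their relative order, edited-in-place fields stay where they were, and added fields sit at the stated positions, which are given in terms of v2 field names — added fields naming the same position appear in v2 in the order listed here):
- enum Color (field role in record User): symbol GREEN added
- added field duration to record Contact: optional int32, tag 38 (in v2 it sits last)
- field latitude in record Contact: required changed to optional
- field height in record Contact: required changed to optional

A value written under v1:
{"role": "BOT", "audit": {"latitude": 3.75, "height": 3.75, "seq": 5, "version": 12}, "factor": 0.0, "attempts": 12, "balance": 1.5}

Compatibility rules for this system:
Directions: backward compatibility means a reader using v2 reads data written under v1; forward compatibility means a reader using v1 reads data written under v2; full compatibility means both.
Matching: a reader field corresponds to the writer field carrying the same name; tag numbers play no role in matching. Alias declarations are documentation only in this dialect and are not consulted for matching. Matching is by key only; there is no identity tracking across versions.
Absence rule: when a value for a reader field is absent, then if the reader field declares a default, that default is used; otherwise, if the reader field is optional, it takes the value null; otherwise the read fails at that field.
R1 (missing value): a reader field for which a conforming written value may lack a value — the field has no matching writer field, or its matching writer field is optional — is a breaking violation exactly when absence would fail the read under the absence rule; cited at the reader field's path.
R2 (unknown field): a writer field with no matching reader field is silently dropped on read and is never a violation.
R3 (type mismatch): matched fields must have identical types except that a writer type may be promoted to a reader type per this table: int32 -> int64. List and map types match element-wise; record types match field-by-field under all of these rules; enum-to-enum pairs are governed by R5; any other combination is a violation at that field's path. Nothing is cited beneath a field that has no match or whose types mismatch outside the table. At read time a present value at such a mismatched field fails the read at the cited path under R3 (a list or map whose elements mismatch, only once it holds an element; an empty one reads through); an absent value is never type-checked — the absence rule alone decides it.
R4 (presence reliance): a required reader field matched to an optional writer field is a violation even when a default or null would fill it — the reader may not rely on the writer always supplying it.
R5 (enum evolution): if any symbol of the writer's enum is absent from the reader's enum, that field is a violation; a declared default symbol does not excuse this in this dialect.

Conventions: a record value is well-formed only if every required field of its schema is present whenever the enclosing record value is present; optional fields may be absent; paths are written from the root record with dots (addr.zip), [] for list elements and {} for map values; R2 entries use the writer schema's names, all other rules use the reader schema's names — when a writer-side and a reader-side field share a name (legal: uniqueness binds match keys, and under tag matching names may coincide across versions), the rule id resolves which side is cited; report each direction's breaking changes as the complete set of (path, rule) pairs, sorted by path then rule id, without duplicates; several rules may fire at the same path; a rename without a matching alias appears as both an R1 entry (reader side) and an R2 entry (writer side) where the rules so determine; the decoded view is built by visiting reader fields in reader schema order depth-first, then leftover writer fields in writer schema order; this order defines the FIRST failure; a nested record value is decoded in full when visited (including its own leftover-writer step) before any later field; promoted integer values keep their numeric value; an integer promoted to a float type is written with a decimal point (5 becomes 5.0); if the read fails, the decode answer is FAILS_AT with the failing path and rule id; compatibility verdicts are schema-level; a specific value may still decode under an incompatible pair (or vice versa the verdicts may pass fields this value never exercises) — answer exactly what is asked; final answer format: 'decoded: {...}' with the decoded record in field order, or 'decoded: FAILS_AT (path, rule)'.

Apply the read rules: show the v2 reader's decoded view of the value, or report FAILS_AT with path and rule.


decoded: {"role": "BOT", "audit": {"latitude": 3.75, "height": 3.75, "seq": 5, "version": 12, "duration": null}, "factor": 0.0, "attempts": 12, "balance": 1.5}

in User below, arrows point writer -> reader
decoding the User value with the v2 reader:
  role := "BOT"
  audit.latitude := 3.75
  audit.height := 3.75
  audit.seq := 5
  audit.version := 12
  audit.duration := null (absent, optional -> null)
  factor := 0.0
  attempts := 12
  balance := 1.5
  => decoded: {"role": "BOT", "audit": {"latitude": 3.75, "height": 3.75, "seq": 5, "version": 12, "duration": null}, "factor": 0.0, "attempts": 12, "balance": 1.5}
the other User changes do not affect what is asked:
  enum Color (field role in record User): symbol GREEN added -> affects the rule determinations only; this particular User value decodes identically
  field latitude in record Contact: required changed to optional -> affects the rule determinations only; this particular User value decodes identically
  field height in record Contact: required changed to optional -> affects the rule determinations only; this particular User value decodes identically


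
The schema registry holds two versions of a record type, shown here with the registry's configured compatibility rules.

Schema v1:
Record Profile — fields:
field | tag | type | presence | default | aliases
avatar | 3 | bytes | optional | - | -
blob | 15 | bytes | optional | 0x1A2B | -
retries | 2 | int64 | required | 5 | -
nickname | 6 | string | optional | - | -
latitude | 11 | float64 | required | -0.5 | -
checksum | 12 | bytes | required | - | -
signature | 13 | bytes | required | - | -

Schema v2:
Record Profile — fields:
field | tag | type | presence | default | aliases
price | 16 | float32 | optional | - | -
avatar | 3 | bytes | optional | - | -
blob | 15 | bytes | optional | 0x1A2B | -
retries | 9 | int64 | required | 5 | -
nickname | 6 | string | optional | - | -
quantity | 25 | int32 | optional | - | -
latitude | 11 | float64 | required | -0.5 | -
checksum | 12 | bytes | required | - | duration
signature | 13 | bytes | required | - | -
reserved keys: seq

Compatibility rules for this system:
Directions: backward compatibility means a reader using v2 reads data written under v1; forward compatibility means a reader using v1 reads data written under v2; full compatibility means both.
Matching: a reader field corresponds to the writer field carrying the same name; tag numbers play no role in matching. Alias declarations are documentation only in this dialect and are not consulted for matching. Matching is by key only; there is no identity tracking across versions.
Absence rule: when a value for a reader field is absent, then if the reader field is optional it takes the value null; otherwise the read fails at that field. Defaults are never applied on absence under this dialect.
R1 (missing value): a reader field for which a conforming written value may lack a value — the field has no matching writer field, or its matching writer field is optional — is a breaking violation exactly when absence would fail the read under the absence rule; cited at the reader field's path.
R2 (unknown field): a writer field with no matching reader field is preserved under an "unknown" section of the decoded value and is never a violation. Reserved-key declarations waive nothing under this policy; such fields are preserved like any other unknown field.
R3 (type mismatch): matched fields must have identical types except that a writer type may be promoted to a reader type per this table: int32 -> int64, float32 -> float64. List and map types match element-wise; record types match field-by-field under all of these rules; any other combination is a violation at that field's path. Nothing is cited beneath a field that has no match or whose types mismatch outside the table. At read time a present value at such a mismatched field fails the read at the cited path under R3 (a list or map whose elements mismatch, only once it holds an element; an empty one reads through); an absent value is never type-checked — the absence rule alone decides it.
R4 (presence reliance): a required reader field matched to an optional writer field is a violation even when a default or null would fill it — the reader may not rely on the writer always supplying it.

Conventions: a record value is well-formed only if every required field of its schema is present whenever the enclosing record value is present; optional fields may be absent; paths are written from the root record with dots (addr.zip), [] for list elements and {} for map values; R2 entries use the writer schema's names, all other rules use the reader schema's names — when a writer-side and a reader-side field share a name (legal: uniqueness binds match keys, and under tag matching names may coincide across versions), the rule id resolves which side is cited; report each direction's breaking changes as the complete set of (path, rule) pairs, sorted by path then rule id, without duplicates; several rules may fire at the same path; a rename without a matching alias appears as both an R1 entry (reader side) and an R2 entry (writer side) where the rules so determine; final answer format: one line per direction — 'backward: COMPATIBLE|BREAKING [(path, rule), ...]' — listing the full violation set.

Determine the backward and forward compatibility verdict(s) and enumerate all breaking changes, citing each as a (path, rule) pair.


in Profile below, arrows point writer -> reader
backward for Profile (reader v2, writer v1):
  price: no writer match
  writer optional, bytes -> bytes: reader avatar maps from writer avatar
  writer optional, bytes -> bytes: reader blob maps from writer blob
  writer required, int64 -> int64: reader retries maps from writer retries
  writer optional, string -> string: reader nickname maps from writer nickname
  quantity: no writer match
  writer required, float64 -> float64: reader latitude maps from writer latitude
  writer required, bytes -> bytes: reader checksum maps from writer checksum
  writer required, bytes -> bytes: reader signature maps from writer signature
  => no violations; backward on Profile: COMPATIBLE
forward for Profile (reader v1, writer v2):
  writer optional, bytes -> bytes: reader avatar maps from writer avatar
  writer optional, bytes -> bytes: reader blob maps from writer blob
  writer required, int64 -> int64: reader retries maps from writer retries
  writer optional, string -> string: reader nickname maps from writer nickname
  writer required, float64 -> float64: reader latitude maps from writer latitude
  writer required, bytes -> bytes: reader checksum maps from writer checksum
  writer required, bytes -> bytes: reader signature maps from writer signature
  leftover writer field: price
  leftover writer field: quantity
  => no violations; forward on Profile: COMPATIBLE

backward: COMPATIBLE []; forward: COMPATIBLE []
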